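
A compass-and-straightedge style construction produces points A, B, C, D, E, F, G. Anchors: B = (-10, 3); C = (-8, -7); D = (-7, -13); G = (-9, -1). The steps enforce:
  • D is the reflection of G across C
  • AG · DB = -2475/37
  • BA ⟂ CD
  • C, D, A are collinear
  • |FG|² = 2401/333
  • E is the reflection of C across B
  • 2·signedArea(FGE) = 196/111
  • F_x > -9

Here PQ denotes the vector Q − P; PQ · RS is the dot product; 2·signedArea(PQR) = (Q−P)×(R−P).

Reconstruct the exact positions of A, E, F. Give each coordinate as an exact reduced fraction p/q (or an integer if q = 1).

A = (-358/37, 113/37)
E = (-12, 13)
F = (-950/111, -135/37)

1. A_x = -358/37  [C, D, A are collinear ∩ BA ⟂ CD]
2. A_y = 113/37  [C, D, A are collinear ∩ BA ⟂ CD]
   → A = (-358/37, 113/37)
3. E_x = -12  [E is the reflection of C across B]
4. E_y = 13  [E is the reflection of C across B]
   → E = (-12, 13)
5. F_x = -950/111  [line -14·x + -3·y + -14515/111 = 0 ∩ |FG|² = 2401/333]
6. F_y = -135/37  [line -14·x + -3·y + -14515/111 = 0 ∩ |FG|² = 2401/333]
   → F = (-950/111, -135/37)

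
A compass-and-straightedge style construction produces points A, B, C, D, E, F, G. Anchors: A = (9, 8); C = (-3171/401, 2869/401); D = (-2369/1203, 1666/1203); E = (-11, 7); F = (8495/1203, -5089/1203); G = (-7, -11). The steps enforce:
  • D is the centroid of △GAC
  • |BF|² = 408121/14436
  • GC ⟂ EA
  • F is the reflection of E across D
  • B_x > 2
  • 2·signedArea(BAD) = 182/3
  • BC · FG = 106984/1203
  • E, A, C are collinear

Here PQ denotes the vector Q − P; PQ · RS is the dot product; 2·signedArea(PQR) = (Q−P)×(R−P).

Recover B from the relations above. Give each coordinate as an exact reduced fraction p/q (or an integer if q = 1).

B = (1021/401, -1141/802)

1. B_x = 1021/401  [2·signedArea(BAD) = 182/3 ∩ BC · FG = 106984/1203]
2. B_y = -1141/802  [2·signedArea(BAD) = 182/3 ∩ BC · FG = 106984/1203]
   → B = (1021/401, -1141/802)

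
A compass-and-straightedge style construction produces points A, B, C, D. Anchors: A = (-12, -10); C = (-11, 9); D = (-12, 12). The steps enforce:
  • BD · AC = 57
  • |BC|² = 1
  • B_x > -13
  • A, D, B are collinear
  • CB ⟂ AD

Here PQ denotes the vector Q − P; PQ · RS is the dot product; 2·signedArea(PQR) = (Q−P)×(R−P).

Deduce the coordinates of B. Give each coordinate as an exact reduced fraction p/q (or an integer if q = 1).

1. B_x = -12  [A, D, B are collinear ∩ CB ⟂ AD]
2. B_y = 9  [A, D, B are collinear ∩ CB ⟂ AD]
   → B = (-12, 9)

B = (-12, 9)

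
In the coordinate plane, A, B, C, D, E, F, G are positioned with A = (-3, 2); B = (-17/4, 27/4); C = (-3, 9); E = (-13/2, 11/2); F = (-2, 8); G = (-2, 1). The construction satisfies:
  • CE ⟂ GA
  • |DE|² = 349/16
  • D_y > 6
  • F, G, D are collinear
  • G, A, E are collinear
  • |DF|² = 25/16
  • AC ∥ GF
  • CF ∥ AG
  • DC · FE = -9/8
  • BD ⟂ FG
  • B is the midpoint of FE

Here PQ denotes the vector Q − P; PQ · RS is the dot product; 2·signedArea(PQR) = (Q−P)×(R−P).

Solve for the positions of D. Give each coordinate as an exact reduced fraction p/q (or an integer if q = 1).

D = (-2, 27/4)

1. D_x = -2  [F, G, D are collinear ∩ BD ⟂ FG]
2. D_y = 27/4  [F, G, D are collinear ∩ BD ⟂ FG]
   → D = (-2, 27/4)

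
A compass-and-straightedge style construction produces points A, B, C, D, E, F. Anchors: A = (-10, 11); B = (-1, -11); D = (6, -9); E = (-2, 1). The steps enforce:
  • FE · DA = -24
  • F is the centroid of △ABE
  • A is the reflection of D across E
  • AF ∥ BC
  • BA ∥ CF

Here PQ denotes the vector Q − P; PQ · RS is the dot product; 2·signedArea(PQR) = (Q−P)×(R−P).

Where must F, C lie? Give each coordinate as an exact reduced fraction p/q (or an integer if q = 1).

1. F_x = -13/3  [F is the centroid of △ABE]
2. F_y = 1/3  [F is the centroid of △ABE]
   → F = (-13/3, 1/3)
3. C_x = 14/3  [BA ∥ CF ∩ AF ∥ BC]
4. C_y = -65/3  [BA ∥ CF ∩ AF ∥ BC]
   → C = (14/3, -65/3)

C = (14/3, -65/3)
F = (-13/3, 1/3)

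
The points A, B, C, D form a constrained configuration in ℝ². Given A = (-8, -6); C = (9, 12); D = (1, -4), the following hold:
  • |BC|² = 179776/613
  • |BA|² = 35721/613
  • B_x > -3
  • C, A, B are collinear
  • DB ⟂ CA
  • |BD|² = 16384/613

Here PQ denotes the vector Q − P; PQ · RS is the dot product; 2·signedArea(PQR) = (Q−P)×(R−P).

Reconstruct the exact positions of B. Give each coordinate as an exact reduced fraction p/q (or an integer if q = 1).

1. B_x = -1691/613  [C, A, B are collinear ∩ DB ⟂ CA]
2. B_y = -276/613  [C, A, B are collinear ∩ DB ⟂ CA]
   → B = (-1691/613, -276/613)

B = (-1691/613, -276/613)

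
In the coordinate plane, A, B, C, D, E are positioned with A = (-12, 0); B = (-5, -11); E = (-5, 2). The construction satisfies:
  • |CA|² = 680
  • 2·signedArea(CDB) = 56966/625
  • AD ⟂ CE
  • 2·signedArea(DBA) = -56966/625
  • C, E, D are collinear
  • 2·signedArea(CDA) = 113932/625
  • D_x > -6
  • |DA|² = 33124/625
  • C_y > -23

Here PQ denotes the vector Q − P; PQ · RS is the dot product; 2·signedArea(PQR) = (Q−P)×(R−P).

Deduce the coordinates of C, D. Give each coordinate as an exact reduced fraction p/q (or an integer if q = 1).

1. D_x = -3132/625  [line -11·x + -7·y + -25534/625 = 0 ∩ |DA|² = 33124/625]
2. D_y = 1274/625  [line -11·x + -7·y + -25534/625 = 0 ∩ |DA|² = 33124/625]
   → D = (-3132/625, 1274/625)
3. C_x = 2  [2·signedArea(CDB) = 56966/625 ∩ C, E, D are collinear]
4. C_y = -22  [2·signedArea(CDB) = 56966/625 ∩ C, E, D are collinear]
   → C = (2, -22)

C = (2, -22)
D = (-3132/625, 1274/625)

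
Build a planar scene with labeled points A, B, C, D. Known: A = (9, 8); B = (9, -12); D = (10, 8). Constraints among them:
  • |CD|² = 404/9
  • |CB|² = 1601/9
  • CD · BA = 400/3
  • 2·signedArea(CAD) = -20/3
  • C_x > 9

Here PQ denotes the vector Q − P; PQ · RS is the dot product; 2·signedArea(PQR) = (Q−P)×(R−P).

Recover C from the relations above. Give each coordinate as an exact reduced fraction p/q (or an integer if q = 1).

1. C_y = 4/3  [2·signedArea(CAD) = -20/3]
2. C_x = 28/3  [|CB|² = 1601/9]
   → C = (28/3, 4/3)

C = (28/3, 4/3)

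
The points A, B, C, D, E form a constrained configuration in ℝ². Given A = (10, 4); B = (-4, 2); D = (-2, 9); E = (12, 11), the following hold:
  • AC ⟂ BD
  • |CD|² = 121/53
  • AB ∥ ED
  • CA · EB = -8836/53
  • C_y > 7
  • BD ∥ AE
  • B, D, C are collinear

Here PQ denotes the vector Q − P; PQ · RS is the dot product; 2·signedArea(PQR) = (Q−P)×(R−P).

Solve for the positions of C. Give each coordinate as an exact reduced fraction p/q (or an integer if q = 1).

C = (-128/53, 400/53)

1. C_x = -128/53  [B, D, C are collinear ∩ AC ⟂ BD]
2. C_y = 400/53  [B, D, C are collinear ∩ AC ⟂ BD]
   → C = (-128/53, 400/53)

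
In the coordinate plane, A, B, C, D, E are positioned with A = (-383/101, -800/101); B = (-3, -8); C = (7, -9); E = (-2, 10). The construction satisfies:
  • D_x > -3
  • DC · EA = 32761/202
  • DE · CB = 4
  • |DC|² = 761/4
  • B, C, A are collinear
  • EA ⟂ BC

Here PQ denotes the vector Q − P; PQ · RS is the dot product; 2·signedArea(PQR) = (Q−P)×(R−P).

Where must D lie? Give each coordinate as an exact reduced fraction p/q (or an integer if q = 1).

1. D_x = -5/2  [DC · EA = 32761/202 ∩ DE · CB = 4]
2. D_y = 1  [DC · EA = 32761/202 ∩ DE · CB = 4]
   → D = (-5/2, 1)

D = (-5/2, 1)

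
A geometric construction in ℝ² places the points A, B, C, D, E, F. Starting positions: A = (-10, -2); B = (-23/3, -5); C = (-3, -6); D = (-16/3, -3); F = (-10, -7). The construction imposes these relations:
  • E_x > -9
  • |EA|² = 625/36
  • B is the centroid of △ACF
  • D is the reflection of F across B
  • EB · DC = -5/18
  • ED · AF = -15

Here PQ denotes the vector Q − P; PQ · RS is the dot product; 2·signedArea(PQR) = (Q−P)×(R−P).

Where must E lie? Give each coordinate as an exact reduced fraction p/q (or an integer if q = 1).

E = (-53/6, -6)

1. E_x = -53/6  [ED · AF = -15 ∩ EB · DC = -5/18]
2. E_y = -6  [ED · AF = -15 ∩ EB · DC = -5/18]
   → E = (-53/6, -6)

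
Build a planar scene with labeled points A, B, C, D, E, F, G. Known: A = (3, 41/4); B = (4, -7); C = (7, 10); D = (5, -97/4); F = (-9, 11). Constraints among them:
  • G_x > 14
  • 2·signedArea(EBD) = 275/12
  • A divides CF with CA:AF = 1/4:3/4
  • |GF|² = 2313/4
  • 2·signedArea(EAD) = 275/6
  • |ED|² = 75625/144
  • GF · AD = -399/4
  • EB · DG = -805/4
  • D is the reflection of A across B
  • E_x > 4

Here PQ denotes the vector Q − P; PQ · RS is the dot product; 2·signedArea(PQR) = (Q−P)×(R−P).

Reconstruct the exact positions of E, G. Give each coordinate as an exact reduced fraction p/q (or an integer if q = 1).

E = (5, -4/3)
G = (15, 19/2)

1. G_x = 15  [line -2·x + 69/2·y + -1191/4 = 0 ∩ |GF|² = 2313/4]
2. G_y = 19/2  [line -2·x + 69/2·y + -1191/4 = 0 ∩ |GF|² = 2313/4]
   → G = (15, 19/2)
3. E_x = 5  [2·signedArea(EAD) = 275/6 ∩ EB · DG = -805/4]
4. E_y = -4/3  [2·signedArea(EAD) = 275/6 ∩ EB · DG = -805/4]
   → E = (5, -4/3)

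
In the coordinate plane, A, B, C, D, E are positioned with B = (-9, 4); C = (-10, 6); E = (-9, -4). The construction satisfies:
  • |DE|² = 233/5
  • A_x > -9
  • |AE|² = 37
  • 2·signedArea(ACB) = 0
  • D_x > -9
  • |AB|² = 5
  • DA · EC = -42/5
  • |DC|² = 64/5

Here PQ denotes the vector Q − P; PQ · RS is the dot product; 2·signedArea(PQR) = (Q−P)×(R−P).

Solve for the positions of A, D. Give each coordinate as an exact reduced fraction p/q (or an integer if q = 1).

A = (-8, 2)
D = (-42/5, 14/5)

1. A_x = -8  [line 2·x + 1·y + 14 = 0 ∩ |AB|² = 5]
2. A_y = 2  [line 2·x + 1·y + 14 = 0 ∩ |AB|² = 5]
   → A = (-8, 2)
3. D_x = -42/5  [line 1·x + -10·y + 182/5 = 0 ∩ |DE|² = 233/5]
4. D_y = 14/5  [line 1·x + -10·y + 182/5 = 0 ∩ |DE|² = 233/5]
   → D = (-42/5, 14/5)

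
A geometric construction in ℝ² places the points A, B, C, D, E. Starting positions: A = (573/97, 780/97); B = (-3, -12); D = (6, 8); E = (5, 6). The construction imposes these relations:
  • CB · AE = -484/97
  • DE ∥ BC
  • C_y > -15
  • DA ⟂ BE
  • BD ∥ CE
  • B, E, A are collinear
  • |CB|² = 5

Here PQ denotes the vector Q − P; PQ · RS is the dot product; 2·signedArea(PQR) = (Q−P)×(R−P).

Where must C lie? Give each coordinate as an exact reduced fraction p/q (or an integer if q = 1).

C = (-4, -14)

1. C_x = -4  [BD ∥ CE ∩ DE ∥ BC]
2. C_y = -14  [BD ∥ CE ∩ DE ∥ BC]
   → C = (-4, -14)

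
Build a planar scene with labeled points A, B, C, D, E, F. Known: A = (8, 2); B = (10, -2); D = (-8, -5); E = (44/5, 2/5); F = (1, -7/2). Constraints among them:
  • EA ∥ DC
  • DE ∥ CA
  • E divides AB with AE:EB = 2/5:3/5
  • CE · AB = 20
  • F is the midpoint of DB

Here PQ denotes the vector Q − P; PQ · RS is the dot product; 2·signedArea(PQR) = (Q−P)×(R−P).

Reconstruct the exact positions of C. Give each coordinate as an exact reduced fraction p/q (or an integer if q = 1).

C = (-44/5, -17/5)

1. C_x = -44/5  [DE ∥ CA ∩ EA ∥ DC]
2. C_y = -17/5  [DE ∥ CA ∩ EA ∥ DC]
   → C = (-44/5, -17/5)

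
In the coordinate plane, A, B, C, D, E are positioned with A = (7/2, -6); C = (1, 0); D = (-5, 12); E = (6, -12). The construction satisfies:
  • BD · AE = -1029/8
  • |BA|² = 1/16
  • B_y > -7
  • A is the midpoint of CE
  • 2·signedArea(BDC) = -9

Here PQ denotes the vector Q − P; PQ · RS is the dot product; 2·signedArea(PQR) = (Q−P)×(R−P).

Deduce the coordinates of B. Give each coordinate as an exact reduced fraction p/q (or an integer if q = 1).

1. B_x = 13/4  [BD · AE = -1029/8 ∩ 2·signedArea(BDC) = -9]
2. B_y = -6  [BD · AE = -1029/8 ∩ 2·signedArea(BDC) = -9]
   → B = (13/4, -6)

B = (13/4, -6)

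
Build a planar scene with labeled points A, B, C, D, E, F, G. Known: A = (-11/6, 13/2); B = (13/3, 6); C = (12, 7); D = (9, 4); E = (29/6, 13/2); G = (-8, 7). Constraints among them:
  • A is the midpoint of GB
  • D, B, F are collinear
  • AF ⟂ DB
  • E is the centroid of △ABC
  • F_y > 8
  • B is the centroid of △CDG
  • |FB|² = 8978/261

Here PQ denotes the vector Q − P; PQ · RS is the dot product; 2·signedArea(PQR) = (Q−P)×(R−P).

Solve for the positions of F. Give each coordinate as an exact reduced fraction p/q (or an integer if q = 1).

F = (-92/87, 241/29)

1. F_x = -92/87  [D, B, F are collinear ∩ AF ⟂ DB]
2. F_y = 241/29  [D, B, F are collinear ∩ AF ⟂ DB]
   → F = (-92/87, 241/29)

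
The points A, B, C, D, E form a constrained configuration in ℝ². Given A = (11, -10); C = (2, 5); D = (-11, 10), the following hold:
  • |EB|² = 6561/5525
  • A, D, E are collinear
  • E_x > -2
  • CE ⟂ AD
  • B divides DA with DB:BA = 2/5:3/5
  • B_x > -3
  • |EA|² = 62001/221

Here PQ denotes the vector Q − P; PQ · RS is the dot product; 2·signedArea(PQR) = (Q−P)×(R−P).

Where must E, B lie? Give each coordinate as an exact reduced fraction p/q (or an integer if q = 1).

B = (-11/5, 2)
E = (-308/221, 280/221)

1. E_x = -308/221  [A, D, E are collinear ∩ CE ⟂ AD]
2. E_y = 280/221  [A, D, E are collinear ∩ CE ⟂ AD]
   → E = (-308/221, 280/221)
3. B_x = -11/5  [B divides DA with DB:BA = 2/5:3/5]
4. B_y = 2  [B divides DA with DB:BA = 2/5:3/5]
   → B = (-11/5, 2)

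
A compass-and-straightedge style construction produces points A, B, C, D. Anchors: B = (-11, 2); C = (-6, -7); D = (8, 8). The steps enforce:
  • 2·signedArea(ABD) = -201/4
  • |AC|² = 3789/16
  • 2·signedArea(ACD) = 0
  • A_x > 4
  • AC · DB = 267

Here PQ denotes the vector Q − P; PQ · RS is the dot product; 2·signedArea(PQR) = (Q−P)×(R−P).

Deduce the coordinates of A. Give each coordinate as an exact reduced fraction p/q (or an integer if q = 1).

1. A_x = 9/2  [2·signedArea(ACD) = 0 ∩ AC · DB = 267]
2. A_y = 17/4  [2·signedArea(ACD) = 0 ∩ AC · DB = 267]
   → A = (9/2, 17/4)

A = (9/2, 17/4)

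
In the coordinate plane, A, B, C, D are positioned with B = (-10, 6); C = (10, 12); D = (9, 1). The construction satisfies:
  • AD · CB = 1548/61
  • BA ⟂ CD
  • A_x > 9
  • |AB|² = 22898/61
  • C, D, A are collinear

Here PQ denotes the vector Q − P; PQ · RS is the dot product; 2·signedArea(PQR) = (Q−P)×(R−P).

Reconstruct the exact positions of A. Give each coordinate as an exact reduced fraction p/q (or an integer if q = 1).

1. A_x = 567/61  [C, D, A are collinear ∩ BA ⟂ CD]
2. A_y = 259/61  [C, D, A are collinear ∩ BA ⟂ CD]
   → A = (567/61, 259/61)

A = (567/61, 259/61)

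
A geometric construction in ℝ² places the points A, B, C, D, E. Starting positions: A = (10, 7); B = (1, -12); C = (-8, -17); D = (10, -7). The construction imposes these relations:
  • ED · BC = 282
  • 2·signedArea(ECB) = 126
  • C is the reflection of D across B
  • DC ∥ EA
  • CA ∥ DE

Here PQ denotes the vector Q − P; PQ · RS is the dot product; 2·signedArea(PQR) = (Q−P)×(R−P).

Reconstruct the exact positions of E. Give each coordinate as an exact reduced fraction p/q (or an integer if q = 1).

1. E_x = 28  [DC ∥ EA ∩ CA ∥ DE]
2. E_y = 17  [DC ∥ EA ∩ CA ∥ DE]
   → E = (28, 17)

E = (28, 17)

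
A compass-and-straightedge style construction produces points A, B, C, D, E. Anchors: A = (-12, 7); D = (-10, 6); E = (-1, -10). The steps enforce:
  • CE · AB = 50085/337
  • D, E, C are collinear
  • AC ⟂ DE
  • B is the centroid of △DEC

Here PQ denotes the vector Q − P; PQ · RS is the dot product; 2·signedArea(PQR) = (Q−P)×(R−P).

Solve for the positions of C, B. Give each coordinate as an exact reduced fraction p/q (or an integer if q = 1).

B = (-2461/337, 406/337)
C = (-3676/337, 2566/337)

1. C_x = -3676/337  [D, E, C are collinear ∩ AC ⟂ DE]
2. C_y = 2566/337  [D, E, C are collinear ∩ AC ⟂ DE]
   → C = (-3676/337, 2566/337)
3. B_x = -2461/337  [B is the centroid of △DEC]
4. B_y = 406/337  [B is the centroid of △DEC]
   → B = (-2461/337, 406/337)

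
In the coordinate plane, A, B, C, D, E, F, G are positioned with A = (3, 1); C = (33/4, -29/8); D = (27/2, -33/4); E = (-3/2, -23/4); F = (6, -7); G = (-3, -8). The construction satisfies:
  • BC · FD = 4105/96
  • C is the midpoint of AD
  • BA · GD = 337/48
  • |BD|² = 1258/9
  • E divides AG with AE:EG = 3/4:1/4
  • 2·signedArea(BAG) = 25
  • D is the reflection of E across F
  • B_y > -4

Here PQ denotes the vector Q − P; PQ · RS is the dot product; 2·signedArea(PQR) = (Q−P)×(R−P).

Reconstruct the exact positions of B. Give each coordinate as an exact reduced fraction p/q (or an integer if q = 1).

B = (5/2, -47/12)

1. B_x = 5/2  [BA · GD = 337/48 ∩ 2·signedArea(BAG) = 25]
2. B_y = -47/12  [BA · GD = 337/48 ∩ 2·signedArea(BAG) = 25]
   → B = (5/2, -47/12)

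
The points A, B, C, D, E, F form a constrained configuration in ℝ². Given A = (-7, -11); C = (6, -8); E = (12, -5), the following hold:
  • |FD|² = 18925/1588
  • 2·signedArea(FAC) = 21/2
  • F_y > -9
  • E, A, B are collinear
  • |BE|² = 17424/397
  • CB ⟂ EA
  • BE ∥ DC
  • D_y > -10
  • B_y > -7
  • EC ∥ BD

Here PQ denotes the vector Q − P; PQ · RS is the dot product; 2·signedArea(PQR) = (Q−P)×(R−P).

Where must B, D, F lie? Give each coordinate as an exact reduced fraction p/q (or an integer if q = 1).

1. B_x = 2256/397  [E, A, B are collinear ∩ CB ⟂ EA]
2. B_y = -2777/397  [E, A, B are collinear ∩ CB ⟂ EA]
   → B = (2256/397, -2777/397)
3. D_x = -126/397  [BE ∥ DC ∩ EC ∥ BD]
4. D_y = -3968/397  [BE ∥ DC ∩ EC ∥ BD]
   → D = (-126/397, -3968/397)
5. F_x = 5/2  [line -3·x + 13·y + 223/2 = 0 ∩ |FD|² = 18925/1588]
6. F_y = -8  [line -3·x + 13·y + 223/2 = 0 ∩ |FD|² = 18925/1588]
   → F = (5/2, -8)

B = (2256/397, -2777/397)
D = (-126/397, -3968/397)
F = (5/2, -8)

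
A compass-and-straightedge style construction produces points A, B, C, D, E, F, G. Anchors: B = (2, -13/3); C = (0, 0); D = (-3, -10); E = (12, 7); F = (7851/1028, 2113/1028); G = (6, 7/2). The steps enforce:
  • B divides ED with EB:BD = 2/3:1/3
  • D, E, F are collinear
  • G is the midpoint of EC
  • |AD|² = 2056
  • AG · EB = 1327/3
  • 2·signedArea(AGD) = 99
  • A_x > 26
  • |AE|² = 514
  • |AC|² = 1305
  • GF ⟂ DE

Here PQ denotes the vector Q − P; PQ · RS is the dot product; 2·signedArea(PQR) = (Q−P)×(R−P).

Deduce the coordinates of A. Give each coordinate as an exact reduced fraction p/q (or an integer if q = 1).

1. A_x = 27  [2·signedArea(AGD) = 99 ∩ AG · EB = 1327/3]
2. A_y = 24  [2·signedArea(AGD) = 99 ∩ AG · EB = 1327/3]
   → A = (27, 24)

A = (27, 24)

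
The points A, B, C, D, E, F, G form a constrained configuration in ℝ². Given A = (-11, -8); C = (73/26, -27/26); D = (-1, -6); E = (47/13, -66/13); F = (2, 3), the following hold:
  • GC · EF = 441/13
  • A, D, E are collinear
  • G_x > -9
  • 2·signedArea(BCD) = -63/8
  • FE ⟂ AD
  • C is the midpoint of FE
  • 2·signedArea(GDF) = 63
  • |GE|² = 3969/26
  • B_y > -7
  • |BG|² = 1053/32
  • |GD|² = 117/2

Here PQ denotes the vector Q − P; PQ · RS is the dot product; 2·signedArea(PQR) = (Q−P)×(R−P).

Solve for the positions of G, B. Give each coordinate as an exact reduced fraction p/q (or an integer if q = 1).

1. G_x = -17/2  [2·signedArea(GDF) = 63 ∩ GC · EF = 441/13]
2. G_y = -15/2  [2·signedArea(GDF) = 63 ∩ GC · EF = 441/13]
   → G = (-17/2, -15/2)
3. B_x = -23/8  [line 129/26·x + -99/26·y + -1041/104 = 0 ∩ |BG|² = 1053/32]
4. B_y = -51/8  [line 129/26·x + -99/26·y + -1041/104 = 0 ∩ |BG|² = 1053/32]
   → B = (-23/8, -51/8)

B = (-23/8, -51/8)
G = (-17/2, -15/2)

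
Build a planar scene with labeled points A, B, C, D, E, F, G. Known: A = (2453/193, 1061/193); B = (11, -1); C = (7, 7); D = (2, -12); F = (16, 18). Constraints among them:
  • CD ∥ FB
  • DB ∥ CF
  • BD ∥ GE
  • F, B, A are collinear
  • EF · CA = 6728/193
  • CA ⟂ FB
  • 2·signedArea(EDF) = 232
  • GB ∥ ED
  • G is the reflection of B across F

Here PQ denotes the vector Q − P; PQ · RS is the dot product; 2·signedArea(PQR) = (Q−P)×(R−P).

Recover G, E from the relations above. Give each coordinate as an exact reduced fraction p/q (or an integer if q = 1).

1. G_x = 21  [G is the reflection of B across F]
2. G_y = 37  [G is the reflection of B across F]
   → G = (21, 37)
3. E_x = 12  [GB ∥ ED ∩ BD ∥ GE]
4. E_y = 26  [GB ∥ ED ∩ BD ∥ GE]
   → E = (12, 26)

E = (12, 26)
G = (21, 37)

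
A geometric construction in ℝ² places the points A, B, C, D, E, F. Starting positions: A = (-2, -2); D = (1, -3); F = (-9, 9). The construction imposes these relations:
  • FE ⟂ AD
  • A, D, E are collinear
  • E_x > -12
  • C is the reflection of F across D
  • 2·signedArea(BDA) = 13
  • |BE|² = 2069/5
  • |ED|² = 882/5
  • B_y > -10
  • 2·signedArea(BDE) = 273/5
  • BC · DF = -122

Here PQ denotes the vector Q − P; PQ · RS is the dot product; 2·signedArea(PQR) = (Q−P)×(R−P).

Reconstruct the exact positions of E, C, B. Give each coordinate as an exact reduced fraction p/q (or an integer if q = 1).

B = (6, -9)
C = (11, -15)
E = (-58/5, 6/5)

1. E_x = -58/5  [A, D, E are collinear ∩ FE ⟂ AD]
2. E_y = 6/5  [A, D, E are collinear ∩ FE ⟂ AD]
   → E = (-58/5, 6/5)
3. C_x = 11  [C is the reflection of F across D]
4. C_y = -15  [C is the reflection of F across D]
   → C = (11, -15)
5. B_x = 6  [BC · DF = -122 ∩ 2·signedArea(BDA) = 13]
6. B_y = -9  [BC · DF = -122 ∩ 2·signedArea(BDA) = 13]
   → B = (6, -9)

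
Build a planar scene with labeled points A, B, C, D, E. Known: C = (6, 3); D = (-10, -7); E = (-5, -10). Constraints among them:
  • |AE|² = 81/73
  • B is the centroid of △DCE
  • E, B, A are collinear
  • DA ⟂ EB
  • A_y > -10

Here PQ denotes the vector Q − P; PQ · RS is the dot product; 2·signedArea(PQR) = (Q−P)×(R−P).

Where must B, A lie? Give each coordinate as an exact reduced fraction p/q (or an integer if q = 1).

A = (-338/73, -658/73)
B = (-3, -14/3)

1. B_x = -3  [B is the centroid of △DCE]
2. B_y = -14/3  [B is the centroid of △DCE]
   → B = (-3, -14/3)
3. A_x = -338/73  [E, B, A are collinear ∩ DA ⟂ EB]
4. A_y = -658/73  [E, B, A are collinear ∩ DA ⟂ EB]
   → A = (-338/73, -658/73)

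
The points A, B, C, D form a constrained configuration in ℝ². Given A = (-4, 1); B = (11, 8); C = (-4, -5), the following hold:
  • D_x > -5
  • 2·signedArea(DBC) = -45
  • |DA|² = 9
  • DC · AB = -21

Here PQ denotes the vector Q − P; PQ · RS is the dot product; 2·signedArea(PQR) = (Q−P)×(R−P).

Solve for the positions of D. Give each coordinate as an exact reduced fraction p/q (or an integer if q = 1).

D = (-4, -2)

1. D_x = -4  [DC · AB = -21 ∩ 2·signedArea(DBC) = -45]
2. D_y = -2  [DC · AB = -21 ∩ 2·signedArea(DBC) = -45]
   → D = (-4, -2)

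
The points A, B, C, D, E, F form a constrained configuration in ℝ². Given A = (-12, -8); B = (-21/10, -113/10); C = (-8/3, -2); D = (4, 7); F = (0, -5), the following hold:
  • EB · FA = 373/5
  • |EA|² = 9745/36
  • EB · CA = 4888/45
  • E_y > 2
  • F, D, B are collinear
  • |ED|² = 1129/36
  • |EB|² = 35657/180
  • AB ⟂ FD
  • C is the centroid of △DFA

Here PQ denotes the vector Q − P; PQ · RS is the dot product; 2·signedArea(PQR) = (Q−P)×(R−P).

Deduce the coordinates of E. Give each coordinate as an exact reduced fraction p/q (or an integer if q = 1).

E = (2/3, 5/2)

1. E_x = 2/3  [EB · FA = 373/5 ∩ EB · CA = 4888/45]
2. E_y = 5/2  [EB · FA = 373/5 ∩ EB · CA = 4888/45]
   → E = (2/3, 5/2)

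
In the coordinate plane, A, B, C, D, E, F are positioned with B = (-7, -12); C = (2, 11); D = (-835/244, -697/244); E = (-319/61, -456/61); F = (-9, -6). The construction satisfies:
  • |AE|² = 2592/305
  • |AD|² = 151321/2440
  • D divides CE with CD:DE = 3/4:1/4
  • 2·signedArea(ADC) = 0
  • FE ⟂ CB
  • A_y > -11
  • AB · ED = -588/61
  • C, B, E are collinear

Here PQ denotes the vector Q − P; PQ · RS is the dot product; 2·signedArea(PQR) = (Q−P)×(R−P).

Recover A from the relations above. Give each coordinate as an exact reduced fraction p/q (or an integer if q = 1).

1. A_x = -1919/305  [2·signedArea(ADC) = 0 ∩ AB · ED = -588/61]
2. A_y = -3108/305  [2·signedArea(ADC) = 0 ∩ AB · ED = -588/61]
   → A = (-1919/305, -3108/305)

A = (-1919/305, -3108/305)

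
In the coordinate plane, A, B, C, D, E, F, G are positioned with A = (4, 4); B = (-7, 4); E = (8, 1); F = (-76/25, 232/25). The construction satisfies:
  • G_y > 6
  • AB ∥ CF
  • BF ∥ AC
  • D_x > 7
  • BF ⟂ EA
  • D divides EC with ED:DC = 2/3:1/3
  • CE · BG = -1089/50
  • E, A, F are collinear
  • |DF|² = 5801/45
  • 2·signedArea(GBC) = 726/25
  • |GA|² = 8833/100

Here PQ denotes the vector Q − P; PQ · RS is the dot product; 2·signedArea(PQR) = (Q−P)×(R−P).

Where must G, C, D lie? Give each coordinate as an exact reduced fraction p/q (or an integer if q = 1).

1. C_x = 199/25  [AB ∥ CF ∩ BF ∥ AC]
2. C_y = 232/25  [AB ∥ CF ∩ BF ∥ AC]
   → C = (199/25, 232/25)
3. D_x = 598/75  [D divides EC with ED:DC = 2/3:1/3]
4. D_y = 163/25  [D divides EC with ED:DC = 2/3:1/3]
   → D = (598/75, 163/25)
5. G_x = -251/50  [2·signedArea(GBC) = 726/25 ∩ CE · BG = -1089/50]
6. G_y = 166/25  [2·signedArea(GBC) = 726/25 ∩ CE · BG = -1089/50]
   → G = (-251/50, 166/25)

C = (199/25, 232/25)
D = (598/75, 163/25)
G = (-251/50, 166/25)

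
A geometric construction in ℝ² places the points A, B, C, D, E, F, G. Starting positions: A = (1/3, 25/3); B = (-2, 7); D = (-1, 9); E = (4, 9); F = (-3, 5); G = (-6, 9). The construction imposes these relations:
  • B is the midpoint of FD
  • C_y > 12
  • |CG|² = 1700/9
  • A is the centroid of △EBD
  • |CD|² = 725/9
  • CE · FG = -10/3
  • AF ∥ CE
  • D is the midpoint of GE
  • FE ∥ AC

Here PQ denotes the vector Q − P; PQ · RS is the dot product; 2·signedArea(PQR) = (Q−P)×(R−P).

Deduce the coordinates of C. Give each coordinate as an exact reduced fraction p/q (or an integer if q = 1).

C = (22/3, 37/3)

1. C_x = 22/3  [AF ∥ CE ∩ FE ∥ AC]
2. C_y = 37/3  [AF ∥ CE ∩ FE ∥ AC]
   → C = (22/3, 37/3)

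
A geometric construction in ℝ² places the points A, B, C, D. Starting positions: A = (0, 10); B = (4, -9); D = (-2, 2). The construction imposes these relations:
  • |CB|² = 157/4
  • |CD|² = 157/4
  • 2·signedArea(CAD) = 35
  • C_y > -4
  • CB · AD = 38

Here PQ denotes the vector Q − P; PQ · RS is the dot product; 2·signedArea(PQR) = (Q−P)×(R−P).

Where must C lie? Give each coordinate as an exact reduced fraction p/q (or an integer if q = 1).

1. C_x = 1  [2·signedArea(CAD) = 35 ∩ CB · AD = 38]
2. C_y = -7/2  [2·signedArea(CAD) = 35 ∩ CB · AD = 38]
   → C = (1, -7/2)

C = (1, -7/2)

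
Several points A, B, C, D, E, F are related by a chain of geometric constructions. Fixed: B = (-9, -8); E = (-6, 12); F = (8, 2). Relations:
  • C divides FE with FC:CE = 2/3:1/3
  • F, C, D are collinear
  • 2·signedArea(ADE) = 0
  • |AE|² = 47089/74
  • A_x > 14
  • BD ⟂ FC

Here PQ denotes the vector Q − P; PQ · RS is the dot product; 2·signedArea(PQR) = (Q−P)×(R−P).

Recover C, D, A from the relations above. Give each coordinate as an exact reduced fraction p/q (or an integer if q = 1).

A = (1075/74, -197/74)
C = (-4/3, 26/3)
D = (109/74, 493/74)

1. C_x = -4/3  [C divides FE with FC:CE = 2/3:1/3]
2. C_y = 26/3  [C divides FE with FC:CE = 2/3:1/3]
   → C = (-4/3, 26/3)
3. D_x = 109/74  [F, C, D are collinear ∩ BD ⟂ FC]
4. D_y = 493/74  [F, C, D are collinear ∩ BD ⟂ FC]
   → D = (109/74, 493/74)
5. A_x = 1075/74  [line -395/74·x + -553/74·y + 2133/37 = 0 ∩ |AE|² = 47089/74]
6. A_y = -197/74  [line -395/74·x + -553/74·y + 2133/37 = 0 ∩ |AE|² = 47089/74]
   → A = (1075/74, -197/74)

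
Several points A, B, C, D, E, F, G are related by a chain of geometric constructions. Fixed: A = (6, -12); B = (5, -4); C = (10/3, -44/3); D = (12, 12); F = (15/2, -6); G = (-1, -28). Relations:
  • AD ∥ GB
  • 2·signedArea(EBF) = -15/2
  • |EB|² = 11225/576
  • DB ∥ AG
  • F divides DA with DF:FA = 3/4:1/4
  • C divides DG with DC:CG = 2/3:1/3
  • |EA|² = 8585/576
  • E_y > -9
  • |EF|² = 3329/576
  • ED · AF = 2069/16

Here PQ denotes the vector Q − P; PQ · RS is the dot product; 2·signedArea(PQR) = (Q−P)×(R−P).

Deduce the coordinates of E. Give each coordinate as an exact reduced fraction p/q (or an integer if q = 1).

E = (155/24, -49/6)

1. E_x = 155/24  [2·signedArea(EBF) = -15/2 ∩ ED · AF = 2069/16]
2. E_y = -49/6  [2·signedArea(EBF) = -15/2 ∩ ED · AF = 2069/16]
   → E = (155/24, -49/6)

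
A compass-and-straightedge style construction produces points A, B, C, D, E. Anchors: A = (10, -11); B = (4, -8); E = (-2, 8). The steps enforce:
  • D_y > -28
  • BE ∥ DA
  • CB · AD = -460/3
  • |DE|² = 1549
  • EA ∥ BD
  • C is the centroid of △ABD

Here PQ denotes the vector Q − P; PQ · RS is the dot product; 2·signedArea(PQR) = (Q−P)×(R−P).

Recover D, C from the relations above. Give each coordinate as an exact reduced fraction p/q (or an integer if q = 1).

1. D_x = 16  [BE ∥ DA ∩ EA ∥ BD]
2. D_y = -27  [BE ∥ DA ∩ EA ∥ BD]
   → D = (16, -27)
3. C_x = 10  [C is the centroid of △ABD]
4. C_y = -46/3  [C is the centroid of △ABD]
   → C = (10, -46/3)

C = (10, -46/3)
D = (16, -27)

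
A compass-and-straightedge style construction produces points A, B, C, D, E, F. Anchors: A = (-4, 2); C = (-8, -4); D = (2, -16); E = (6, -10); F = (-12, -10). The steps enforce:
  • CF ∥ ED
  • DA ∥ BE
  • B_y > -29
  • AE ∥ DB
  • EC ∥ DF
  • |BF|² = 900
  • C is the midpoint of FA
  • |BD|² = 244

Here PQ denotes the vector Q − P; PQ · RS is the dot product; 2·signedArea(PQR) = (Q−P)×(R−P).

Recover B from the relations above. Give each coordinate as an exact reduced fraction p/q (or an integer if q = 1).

1. B_x = 12  [DA ∥ BE ∩ AE ∥ DB]
2. B_y = -28  [DA ∥ BE ∩ AE ∥ DB]
   → B = (12, -28)

B = (12, -28)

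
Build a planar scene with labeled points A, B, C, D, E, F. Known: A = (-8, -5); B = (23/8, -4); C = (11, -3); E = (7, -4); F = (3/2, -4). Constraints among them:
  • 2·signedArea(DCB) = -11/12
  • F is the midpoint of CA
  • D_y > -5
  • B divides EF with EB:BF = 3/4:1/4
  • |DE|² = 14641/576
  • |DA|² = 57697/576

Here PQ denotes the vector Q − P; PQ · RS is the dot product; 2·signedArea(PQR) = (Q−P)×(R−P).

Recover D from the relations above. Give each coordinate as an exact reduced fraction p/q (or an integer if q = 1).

1. D_x = 47/24  [line 1·x + -65/8·y + -827/24 = 0 ∩ |DA|² = 57697/576]
2. D_y = -4  [line 1·x + -65/8·y + -827/24 = 0 ∩ |DA|² = 57697/576]
   → D = (47/24, -4)

D = (47/24, -4)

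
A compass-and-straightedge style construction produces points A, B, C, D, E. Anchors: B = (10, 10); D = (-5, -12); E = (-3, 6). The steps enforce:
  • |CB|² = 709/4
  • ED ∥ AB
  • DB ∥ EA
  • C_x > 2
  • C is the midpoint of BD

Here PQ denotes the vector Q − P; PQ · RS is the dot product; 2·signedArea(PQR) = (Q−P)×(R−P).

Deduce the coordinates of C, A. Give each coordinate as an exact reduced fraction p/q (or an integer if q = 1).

A = (12, 28)
C = (5/2, -1)

1. C_x = 5/2  [C is the midpoint of BD]
2. C_y = -1  [C is the midpoint of BD]
   → C = (5/2, -1)
3. A_x = 12  [ED ∥ AB ∩ DB ∥ EA]
4. A_y = 28  [ED ∥ AB ∩ DB ∥ EA]
   → A = (12, 28)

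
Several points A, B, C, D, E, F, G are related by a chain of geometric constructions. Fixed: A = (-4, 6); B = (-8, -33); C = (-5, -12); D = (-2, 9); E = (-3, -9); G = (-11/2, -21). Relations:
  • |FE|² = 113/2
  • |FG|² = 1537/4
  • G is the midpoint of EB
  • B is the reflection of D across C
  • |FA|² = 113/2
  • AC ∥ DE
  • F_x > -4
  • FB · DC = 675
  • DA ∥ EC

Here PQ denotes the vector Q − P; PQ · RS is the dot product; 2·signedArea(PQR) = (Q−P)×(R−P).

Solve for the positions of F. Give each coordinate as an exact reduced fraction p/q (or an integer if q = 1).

1. F_x = -7/2  [line 3·x + 21·y + 42 = 0 ∩ |FA|² = 113/2]
2. F_y = -3/2  [line 3·x + 21·y + 42 = 0 ∩ |FA|² = 113/2]
   → F = (-7/2, -3/2)

F = (-7/2, -3/2)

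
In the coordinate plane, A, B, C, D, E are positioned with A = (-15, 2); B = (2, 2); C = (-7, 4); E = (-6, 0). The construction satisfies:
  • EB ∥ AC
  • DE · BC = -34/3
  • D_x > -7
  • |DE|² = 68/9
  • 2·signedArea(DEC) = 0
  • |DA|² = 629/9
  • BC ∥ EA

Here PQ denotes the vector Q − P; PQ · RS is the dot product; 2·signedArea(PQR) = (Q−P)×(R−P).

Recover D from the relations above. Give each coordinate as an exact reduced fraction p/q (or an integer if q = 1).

D = (-20/3, 8/3)

1. D_x = -20/3  [2·signedArea(DEC) = 0 ∩ DE · BC = -34/3]
2. D_y = 8/3  [2·signedArea(DEC) = 0 ∩ DE · BC = -34/3]
   → D = (-20/3, 8/3)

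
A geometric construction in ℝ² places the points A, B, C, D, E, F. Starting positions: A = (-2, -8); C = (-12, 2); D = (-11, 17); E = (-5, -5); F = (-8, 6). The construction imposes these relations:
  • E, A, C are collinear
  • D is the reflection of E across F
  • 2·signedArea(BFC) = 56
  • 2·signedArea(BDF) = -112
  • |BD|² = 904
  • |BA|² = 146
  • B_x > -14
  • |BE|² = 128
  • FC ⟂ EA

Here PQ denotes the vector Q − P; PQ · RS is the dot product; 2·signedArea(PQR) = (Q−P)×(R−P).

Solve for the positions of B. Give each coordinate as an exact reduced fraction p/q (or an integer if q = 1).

1. B_x = -13  [2·signedArea(BFC) = 56 ∩ 2·signedArea(BDF) = -112]
2. B_y = -13  [2·signedArea(BFC) = 56 ∩ 2·signedArea(BDF) = -112]
   → B = (-13, -13)

B = (-13, -13)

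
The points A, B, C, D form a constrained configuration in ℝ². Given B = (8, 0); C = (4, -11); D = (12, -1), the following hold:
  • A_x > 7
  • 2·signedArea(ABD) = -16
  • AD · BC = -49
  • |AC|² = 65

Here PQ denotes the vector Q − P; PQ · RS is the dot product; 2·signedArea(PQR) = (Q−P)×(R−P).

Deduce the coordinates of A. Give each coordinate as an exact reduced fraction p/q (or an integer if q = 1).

A = (8, -4)

1. A_x = 8  [AD · BC = -49 ∩ 2·signedArea(ABD) = -16]
2. A_y = -4  [AD · BC = -49 ∩ 2·signedArea(ABD) = -16]
   → A = (8, -4)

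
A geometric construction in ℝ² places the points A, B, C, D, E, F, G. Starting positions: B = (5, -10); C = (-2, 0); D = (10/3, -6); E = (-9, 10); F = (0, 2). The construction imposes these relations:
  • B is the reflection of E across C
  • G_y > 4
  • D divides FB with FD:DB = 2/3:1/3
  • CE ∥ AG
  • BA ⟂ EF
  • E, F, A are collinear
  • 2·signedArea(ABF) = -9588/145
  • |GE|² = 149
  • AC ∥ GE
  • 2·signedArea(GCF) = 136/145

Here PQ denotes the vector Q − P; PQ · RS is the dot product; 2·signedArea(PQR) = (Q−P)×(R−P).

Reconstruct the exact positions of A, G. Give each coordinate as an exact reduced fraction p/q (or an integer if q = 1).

1. A_x = 1269/145  [E, F, A are collinear ∩ BA ⟂ EF]
2. A_y = -838/145  [E, F, A are collinear ∩ BA ⟂ EF]
   → A = (1269/145, -838/145)
3. G_x = 254/145  [AC ∥ GE ∩ CE ∥ AG]
4. G_y = 612/145  [AC ∥ GE ∩ CE ∥ AG]
   → G = (254/145, 612/145)

A = (1269/145, -838/145)
G = (254/145, 612/145)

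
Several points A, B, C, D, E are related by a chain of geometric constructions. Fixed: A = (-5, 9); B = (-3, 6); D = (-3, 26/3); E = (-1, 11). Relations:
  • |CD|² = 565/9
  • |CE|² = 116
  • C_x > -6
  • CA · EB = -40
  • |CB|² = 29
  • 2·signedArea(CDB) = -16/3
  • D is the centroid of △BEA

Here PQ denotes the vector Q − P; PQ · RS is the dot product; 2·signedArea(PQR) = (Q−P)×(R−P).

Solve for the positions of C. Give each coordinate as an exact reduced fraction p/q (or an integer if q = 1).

1. C_x = -5  [CA · EB = -40 ∩ 2·signedArea(CDB) = -16/3]
2. C_y = 1  [CA · EB = -40 ∩ 2·signedArea(CDB) = -16/3]
   → C = (-5, 1)

C = (-5, 1)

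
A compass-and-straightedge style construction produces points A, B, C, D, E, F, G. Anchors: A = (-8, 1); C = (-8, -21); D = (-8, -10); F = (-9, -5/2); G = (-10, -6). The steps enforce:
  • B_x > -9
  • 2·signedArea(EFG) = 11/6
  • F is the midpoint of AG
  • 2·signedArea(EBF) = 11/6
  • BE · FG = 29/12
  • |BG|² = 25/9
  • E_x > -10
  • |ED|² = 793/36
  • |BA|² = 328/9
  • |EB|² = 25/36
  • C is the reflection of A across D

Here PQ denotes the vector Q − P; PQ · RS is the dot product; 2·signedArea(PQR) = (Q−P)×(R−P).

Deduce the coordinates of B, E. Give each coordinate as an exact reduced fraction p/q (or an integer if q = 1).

1. E_x = -28/3  [line 7/2·x + -1·y + 163/6 = 0 ∩ |ED|² = 793/36]
2. E_y = -11/2  [line 7/2·x + -1·y + 163/6 = 0 ∩ |ED|² = 793/36]
   → E = (-28/3, -11/2)
3. B_x = -26/3  [BE · FG = 29/12 ∩ 2·signedArea(EBF) = 11/6]
4. B_y = -5  [BE · FG = 29/12 ∩ 2·signedArea(EBF) = 11/6]
   → B = (-26/3, -5)

B = (-26/3, -5)
E = (-28/3, -11/2)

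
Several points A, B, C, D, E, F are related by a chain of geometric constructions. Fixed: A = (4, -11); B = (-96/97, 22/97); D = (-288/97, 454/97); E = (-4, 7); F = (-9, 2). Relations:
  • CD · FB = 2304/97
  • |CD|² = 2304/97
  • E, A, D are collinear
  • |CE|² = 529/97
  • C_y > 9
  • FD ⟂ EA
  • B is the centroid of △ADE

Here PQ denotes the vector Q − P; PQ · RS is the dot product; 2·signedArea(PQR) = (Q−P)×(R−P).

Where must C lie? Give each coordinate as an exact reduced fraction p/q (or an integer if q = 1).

1. C_x = -480/97  [line -777/97·x + 172/97·y + -5416/97 = 0 ∩ |CE|² = 529/97]
2. C_y = 886/97  [line -777/97·x + 172/97·y + -5416/97 = 0 ∩ |CE|² = 529/97]
   → C = (-480/97, 886/97)

C = (-480/97, 886/97)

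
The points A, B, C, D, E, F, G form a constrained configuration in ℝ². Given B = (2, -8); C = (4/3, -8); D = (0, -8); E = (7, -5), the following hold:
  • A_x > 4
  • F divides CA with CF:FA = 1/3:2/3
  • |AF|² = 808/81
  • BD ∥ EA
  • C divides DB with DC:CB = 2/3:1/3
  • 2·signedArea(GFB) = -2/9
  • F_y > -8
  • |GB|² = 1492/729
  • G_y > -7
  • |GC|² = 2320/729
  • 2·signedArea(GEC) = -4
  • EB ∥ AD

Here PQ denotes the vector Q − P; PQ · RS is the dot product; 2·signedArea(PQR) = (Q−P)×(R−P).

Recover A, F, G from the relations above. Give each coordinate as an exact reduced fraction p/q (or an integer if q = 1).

A = (5, -5)
F = (23/9, -7)
G = (68/27, -20/3)

1. A_x = 5  [EB ∥ AD ∩ BD ∥ EA]
2. A_y = -5  [EB ∥ AD ∩ BD ∥ EA]
   → A = (5, -5)
3. F_x = 23/9  [F divides CA with CF:FA = 1/3:2/3]
4. F_y = -7  [F divides CA with CF:FA = 1/3:2/3]
   → F = (23/9, -7)
5. G_x = 68/27  [2·signedArea(GFB) = -2/9 ∩ 2·signedArea(GEC) = -4]
6. G_y = -20/3  [2·signedArea(GFB) = -2/9 ∩ 2·signedArea(GEC) = -4]
   → G = (68/27, -20/3)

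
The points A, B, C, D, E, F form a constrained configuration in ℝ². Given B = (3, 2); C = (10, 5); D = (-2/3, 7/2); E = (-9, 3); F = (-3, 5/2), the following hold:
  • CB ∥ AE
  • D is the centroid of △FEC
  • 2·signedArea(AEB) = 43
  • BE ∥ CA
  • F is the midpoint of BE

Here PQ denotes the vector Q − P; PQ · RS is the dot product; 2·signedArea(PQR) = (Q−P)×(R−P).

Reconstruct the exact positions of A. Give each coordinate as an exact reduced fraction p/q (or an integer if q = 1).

1. A_x = -2  [CB ∥ AE ∩ BE ∥ CA]
2. A_y = 6  [CB ∥ AE ∩ BE ∥ CA]
   → A = (-2, 6)

A = (-2, 6)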